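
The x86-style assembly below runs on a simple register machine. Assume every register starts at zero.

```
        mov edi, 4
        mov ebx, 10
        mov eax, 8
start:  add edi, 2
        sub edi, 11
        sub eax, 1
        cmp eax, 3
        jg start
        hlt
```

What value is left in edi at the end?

-41

mov edi, 4 → edi=4
mov ebx, 10 → ebx=10
mov eax, 8 → eax=8
add edi, 2 → edi=4+2=6
sub edi, 11 → edi=6-11=-5
sub eax, 1 → eax=8-1=7
cmp eax, 3  (cmp 7,3)
jg start: taken
add edi, 2 → edi=(-5)+2=-3
sub edi, 11 → edi=(-3)-11=-14
sub eax, 1 → eax=7-1=6
cmp eax, 3  (cmp 6,3)
jg start: taken
add edi, 2 → edi=(-14)+2=-12
sub edi, 11 → edi=(-12)-11=-23
sub eax, 1 → eax=6-1=5
cmp eax, 3  (cmp 5,3)
jg start: taken
add edi, 2 → edi=(-23)+2=-21
sub edi, 11 → edi=(-21)-11=-32
sub eax, 1 → eax=5-1=4
cmp eax, 3  (cmp 4,3)
jg start: taken
add edi, 2 → edi=(-32)+2=-30
sub edi, 11 → edi=(-30)-11=-41
sub eax, 1 → eax=4-1=3
cmp eax, 3  (cmp 3,3)
jg start: not taken
halt.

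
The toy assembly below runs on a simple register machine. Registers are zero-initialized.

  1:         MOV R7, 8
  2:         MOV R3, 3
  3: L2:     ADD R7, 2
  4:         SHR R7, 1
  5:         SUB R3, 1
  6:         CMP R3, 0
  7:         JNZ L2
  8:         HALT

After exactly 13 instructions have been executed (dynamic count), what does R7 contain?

5

MOV R7, 8 → R7=8
MOV R3, 3 → R3=3
ADD R7, 2 → R7=8+2=10
SHR R7, 1 → R7=10>>1=5
SUB R3, 1 → R3=3-1=2
CMP R3, 0  (cmp 2,0)
JNZ L2: taken
ADD R7, 2 → R7=5+2=7
SHR R7, 1 → R7=7>>1=3
SUB R3, 1 → R3=2-1=1
CMP R3, 0  (cmp 1,0)
JNZ L2: taken
ADD R7, 2 → R7=3+2=5
After step 13: R7 = 5.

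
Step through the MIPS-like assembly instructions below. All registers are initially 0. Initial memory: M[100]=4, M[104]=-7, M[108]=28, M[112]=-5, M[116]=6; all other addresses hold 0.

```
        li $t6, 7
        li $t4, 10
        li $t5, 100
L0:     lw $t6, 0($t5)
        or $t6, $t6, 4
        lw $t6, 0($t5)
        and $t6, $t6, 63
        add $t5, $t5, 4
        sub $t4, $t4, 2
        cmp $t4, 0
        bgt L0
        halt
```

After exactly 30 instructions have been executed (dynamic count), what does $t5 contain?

$t6=7
$t4=10
$t5=100
$t6=M[100]=4
$t6=4|4=4
$t6=M[100]=4
$t6=4&63=4
$t5=100+4=104
$t4=10-2=8
cmp $t4, 0  (cmp 8,0)
bgt L0: taken
$t6=M[104]=-7
$t6=(-7)|4=-3
$t6=M[104]=-7
$t6=(-7)&63=57
$t5=104+4=108
$t4=8-2=6
cmp $t4, 0  (cmp 6,0)
bgt L0: taken
$t6=M[108]=28
$t6=28|4=28
$t6=M[108]=28
$t6=28&63=28
$t5=108+4=112
$t4=6-2=4
cmp $t4, 0  (cmp 4,0)
bgt L0: taken
$t6=M[112]=-5
$t6=(-5)|4=-1
$t6=M[112]=-5
After step 30: $t5 = 112.

112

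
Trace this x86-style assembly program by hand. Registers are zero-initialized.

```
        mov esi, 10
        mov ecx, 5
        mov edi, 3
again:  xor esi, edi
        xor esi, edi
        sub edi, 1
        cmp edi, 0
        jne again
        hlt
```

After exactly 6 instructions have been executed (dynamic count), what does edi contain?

esi=10
ecx=5
edi=3
esi=10^3=9
esi=9^3=10
edi=3-1=2
After step 6: edi = 2.

2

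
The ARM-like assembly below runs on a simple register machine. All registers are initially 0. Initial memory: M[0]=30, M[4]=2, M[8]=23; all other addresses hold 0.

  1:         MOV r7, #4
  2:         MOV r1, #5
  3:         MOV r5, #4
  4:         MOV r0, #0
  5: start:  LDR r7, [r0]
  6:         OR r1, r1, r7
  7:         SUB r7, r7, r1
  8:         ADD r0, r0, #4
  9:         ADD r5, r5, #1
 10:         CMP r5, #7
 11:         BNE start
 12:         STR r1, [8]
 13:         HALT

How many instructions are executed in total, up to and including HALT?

27

r7=4
r1=5
r5=4
r0=0
r7=M[0]=30
r1=5|30=31
r7=30-31=-1
r0=0+4=4
r5=4+1=5
CMP r5, #7  (cmp 5,7)
BNE start: taken
r7=M[4]=2
r1=31|2=31
r7=2-31=-29
r0=4+4=8
r5=5+1=6
CMP r5, #7  (cmp 6,7)
BNE start: taken
r7=M[8]=23
r1=31|23=31
r7=23-31=-8
r0=8+4=12
r5=6+1=7
CMP r5, #7  (cmp 7,7)
BNE start: not taken
STR r1, [8] → M[8]=31
halt.
Total executed instructions: 27.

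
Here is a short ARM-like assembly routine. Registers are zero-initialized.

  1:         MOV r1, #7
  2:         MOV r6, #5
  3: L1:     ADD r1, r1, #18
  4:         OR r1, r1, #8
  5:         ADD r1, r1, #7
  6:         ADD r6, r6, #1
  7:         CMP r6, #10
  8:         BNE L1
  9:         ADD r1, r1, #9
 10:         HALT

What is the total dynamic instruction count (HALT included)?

after MOV r1, #7: r1=7
after MOV r6, #5: r6=5
after ADD r1, r1, #18: r1=7+18=25
after OR r1, r1, #8: r1=25|8=25
after ADD r1, r1, #7: r1=25+7=32
after ADD r6, r6, #1: r6=5+1=6
CMP r6, #10  (cmp 6,10)
BNE L1: taken
after ADD r1, r1, #18: r1=32+18=50
after OR r1, r1, #8: r1=50|8=58
after ADD r1, r1, #7: r1=58+7=65
after ADD r6, r6, #1: r6=6+1=7
CMP r6, #10  (cmp 7,10)
BNE L1: taken
after ADD r1, r1, #18: r1=65+18=83
after OR r1, r1, #8: r1=83|8=91
after ADD r1, r1, #7: r1=91+7=98
after ADD r6, r6, #1: r6=7+1=8
CMP r6, #10  (cmp 8,10)
BNE L1: taken
after ADD r1, r1, #18: r1=98+18=116
after OR r1, r1, #8: r1=116|8=124
after ADD r1, r1, #7: r1=124+7=131
after ADD r6, r6, #1: r6=8+1=9
CMP r6, #10  (cmp 9,10)
BNE L1: taken
after ADD r1, r1, #18: r1=131+18=149
after OR r1, r1, #8: r1=149|8=157
after ADD r1, r1, #7: r1=157+7=164
after ADD r6, r6, #1: r6=9+1=10
CMP r6, #10  (cmp 10,10)
BNE L1: not taken
after ADD r1, r1, #9: r1=164+9=173
halt.
Total executed instructions: 34.

34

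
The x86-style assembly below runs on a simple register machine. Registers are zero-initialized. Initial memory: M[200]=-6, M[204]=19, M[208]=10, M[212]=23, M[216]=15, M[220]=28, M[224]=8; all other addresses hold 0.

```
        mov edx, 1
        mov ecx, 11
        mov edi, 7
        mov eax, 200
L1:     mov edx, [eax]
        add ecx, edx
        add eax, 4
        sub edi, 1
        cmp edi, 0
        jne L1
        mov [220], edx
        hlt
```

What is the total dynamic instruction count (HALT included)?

mov edx, 1 → edx=1
mov ecx, 11 → ecx=11
mov edi, 7 → edi=7
mov eax, 200 → eax=200
mov edx, [eax] → edx=M[200]=-6
add ecx, edx → ecx=11+(-6)=5
add eax, 4 → eax=200+4=204
sub edi, 1 → edi=7-1=6
cmp edi, 0  (cmp 6,0)
jne L1: taken
mov edx, [eax] → edx=M[204]=19
add ecx, edx → ecx=5+19=24
add eax, 4 → eax=204+4=208
sub edi, 1 → edi=6-1=5
cmp edi, 0  (cmp 5,0)
jne L1: taken
mov edx, [eax] → edx=M[208]=10
add ecx, edx → ecx=24+10=34
add eax, 4 → eax=208+4=212
sub edi, 1 → edi=5-1=4
cmp edi, 0  (cmp 4,0)
jne L1: taken
mov edx, [eax] → edx=M[212]=23
add ecx, edx → ecx=34+23=57
add eax, 4 → eax=212+4=216
sub edi, 1 → edi=4-1=3
cmp edi, 0  (cmp 3,0)
jne L1: taken
mov edx, [eax] → edx=M[216]=15
add ecx, edx → ecx=57+15=72
add eax, 4 → eax=216+4=220
sub edi, 1 → edi=3-1=2
cmp edi, 0  (cmp 2,0)
jne L1: taken
mov edx, [eax] → edx=M[220]=28
add ecx, edx → ecx=72+28=100
add eax, 4 → eax=220+4=224
sub edi, 1 → edi=2-1=1
cmp edi, 0  (cmp 1,0)
jne L1: taken
mov edx, [eax] → edx=M[224]=8
add ecx, edx → ecx=100+8=108
add eax, 4 → eax=224+4=228
sub edi, 1 → edi=1-1=0
cmp edi, 0  (cmp 0,0)
jne L1: not taken
mov [220], edx → M[220]=8
halt.
Total executed instructions: 48.

48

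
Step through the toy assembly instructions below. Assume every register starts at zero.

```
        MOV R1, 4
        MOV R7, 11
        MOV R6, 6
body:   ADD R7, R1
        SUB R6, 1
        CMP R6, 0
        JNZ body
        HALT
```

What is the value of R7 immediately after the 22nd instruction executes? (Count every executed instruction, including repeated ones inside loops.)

31

MOV R1, 4 → R1=4
MOV R7, 11 → R7=11
MOV R6, 6 → R6=6
ADD R7, R1 → R7=11+4=15
SUB R6, 1 → R6=6-1=5
CMP R6, 0  (cmp 5,0)
JNZ body: taken
ADD R7, R1 → R7=15+4=19
SUB R6, 1 → R6=5-1=4
CMP R6, 0  (cmp 4,0)
JNZ body: taken
ADD R7, R1 → R7=19+4=23
SUB R6, 1 → R6=4-1=3
CMP R6, 0  (cmp 3,0)
JNZ body: taken
ADD R7, R1 → R7=23+4=27
SUB R6, 1 → R6=3-1=2
CMP R6, 0  (cmp 2,0)
JNZ body: taken
ADD R7, R1 → R7=27+4=31
SUB R6, 1 → R6=2-1=1
CMP R6, 0  (cmp 1,0)
After step 22: R7 = 31.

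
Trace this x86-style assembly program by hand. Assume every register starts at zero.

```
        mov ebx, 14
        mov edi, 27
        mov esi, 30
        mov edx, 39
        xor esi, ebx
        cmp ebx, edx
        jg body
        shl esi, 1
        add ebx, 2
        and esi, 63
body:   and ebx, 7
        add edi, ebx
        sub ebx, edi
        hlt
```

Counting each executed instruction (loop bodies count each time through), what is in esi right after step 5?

mov ebx, 14 → ebx=14
mov edi, 27 → edi=27
mov esi, 30 → esi=30
mov edx, 39 → edx=39
xor esi, ebx → esi=30^14=16
After step 5: esi = 16.

16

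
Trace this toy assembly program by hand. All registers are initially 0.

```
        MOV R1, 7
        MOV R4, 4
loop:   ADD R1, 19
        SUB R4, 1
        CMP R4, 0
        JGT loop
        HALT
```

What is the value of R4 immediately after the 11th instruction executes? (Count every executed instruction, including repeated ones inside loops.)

MOV R1, 7 → R1=7
MOV R4, 4 → R4=4
ADD R1, 19 → R1=7+19=26
SUB R4, 1 → R4=4-1=3
CMP R4, 0  (cmp 3,0)
JGT loop: taken
ADD R1, 19 → R1=26+19=45
SUB R4, 1 → R4=3-1=2
CMP R4, 0  (cmp 2,0)
JGT loop: taken
ADD R1, 19 → R1=45+19=64
After step 11: R4 = 2.

2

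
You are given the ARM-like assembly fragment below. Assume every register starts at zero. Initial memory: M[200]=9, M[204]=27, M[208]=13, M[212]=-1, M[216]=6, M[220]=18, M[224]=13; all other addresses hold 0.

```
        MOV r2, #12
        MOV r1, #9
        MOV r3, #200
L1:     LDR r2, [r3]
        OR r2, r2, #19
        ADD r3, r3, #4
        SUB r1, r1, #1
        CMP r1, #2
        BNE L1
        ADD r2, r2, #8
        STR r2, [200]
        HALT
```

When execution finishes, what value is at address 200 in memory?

39

MOV r2, #12 → r2=12
MOV r1, #9 → r1=9
MOV r3, #200 → r3=200
LDR r2, [r3] → r2=M[200]=9
OR r2, r2, #19 → r2=9|19=27
ADD r3, r3, #4 → r3=200+4=204
SUB r1, r1, #1 → r1=9-1=8
CMP r1, #2  (cmp 8,2)
BNE L1: taken
LDR r2, [r3] → r2=M[204]=27
OR r2, r2, #19 → r2=27|19=27
ADD r3, r3, #4 → r3=204+4=208
SUB r1, r1, #1 → r1=8-1=7
CMP r1, #2  (cmp 7,2)
BNE L1: taken
LDR r2, [r3] → r2=M[208]=13
OR r2, r2, #19 → r2=13|19=31
ADD r3, r3, #4 → r3=208+4=212
SUB r1, r1, #1 → r1=7-1=6
CMP r1, #2  (cmp 6,2)
BNE L1: taken
LDR r2, [r3] → r2=M[212]=-1
OR r2, r2, #19 → r2=(-1)|19=-1
ADD r3, r3, #4 → r3=212+4=216
SUB r1, r1, #1 → r1=6-1=5
CMP r1, #2  (cmp 5,2)
BNE L1: taken
LDR r2, [r3] → r2=M[216]=6
OR r2, r2, #19 → r2=6|19=23
ADD r3, r3, #4 → r3=216+4=220
SUB r1, r1, #1 → r1=5-1=4
CMP r1, #2  (cmp 4,2)
BNE L1: taken
LDR r2, [r3] → r2=M[220]=18
OR r2, r2, #19 → r2=18|19=19
ADD r3, r3, #4 → r3=220+4=224
SUB r1, r1, #1 → r1=4-1=3
CMP r1, #2  (cmp 3,2)
BNE L1: taken
LDR r2, [r3] → r2=M[224]=13
OR r2, r2, #19 → r2=13|19=31
ADD r3, r3, #4 → r3=224+4=228
SUB r1, r1, #1 → r1=3-1=2
CMP r1, #2  (cmp 2,2)
BNE L1: not taken
ADD r2, r2, #8 → r2=31+8=39
STR r2, [200] → M[200]=39
halt.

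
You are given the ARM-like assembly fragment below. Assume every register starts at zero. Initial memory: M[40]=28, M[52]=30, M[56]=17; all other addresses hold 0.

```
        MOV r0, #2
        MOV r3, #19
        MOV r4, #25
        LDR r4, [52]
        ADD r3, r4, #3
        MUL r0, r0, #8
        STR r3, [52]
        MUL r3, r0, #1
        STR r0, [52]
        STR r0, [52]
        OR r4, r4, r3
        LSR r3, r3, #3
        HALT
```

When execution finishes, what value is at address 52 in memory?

MOV r0, #2 → r0=2
MOV r3, #19 → r3=19
MOV r4, #25 → r4=25
LDR r4, [52] → r4=M[52]=30
ADD r3, r4, #3 → r3=30+3=33
MUL r0, r0, #8 → r0=2*8=16
STR r3, [52] → M[52]=33
MUL r3, r0, #1 → r3=16*1=16
STR r0, [52] → M[52]=16
STR r0, [52] → M[52]=16
OR r4, r4, r3 → r4=30|16=30
LSR r3, r3, #3 → r3=16>>3=2
halt.

16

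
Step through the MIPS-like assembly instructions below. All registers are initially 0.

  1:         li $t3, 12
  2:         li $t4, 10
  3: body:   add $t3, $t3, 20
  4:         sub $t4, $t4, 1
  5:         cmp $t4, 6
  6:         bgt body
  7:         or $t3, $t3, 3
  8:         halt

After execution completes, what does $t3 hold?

after li $t3, 12: $t3=12
after li $t4, 10: $t4=10
after add $t3, $t3, 20: $t3=12+20=32
after sub $t4, $t4, 1: $t4=10-1=9
cmp $t4, 6  (cmp 9,6)
bgt body: taken
after add $t3, $t3, 20: $t3=32+20=52
after sub $t4, $t4, 1: $t4=9-1=8
cmp $t4, 6  (cmp 8,6)
bgt body: taken
after add $t3, $t3, 20: $t3=52+20=72
after sub $t4, $t4, 1: $t4=8-1=7
cmp $t4, 6  (cmp 7,6)
bgt body: taken
after add $t3, $t3, 20: $t3=72+20=92
after sub $t4, $t4, 1: $t4=7-1=6
cmp $t4, 6  (cmp 6,6)
bgt body: not taken
after or $t3, $t3, 3: $t3=92|3=95
halt.

95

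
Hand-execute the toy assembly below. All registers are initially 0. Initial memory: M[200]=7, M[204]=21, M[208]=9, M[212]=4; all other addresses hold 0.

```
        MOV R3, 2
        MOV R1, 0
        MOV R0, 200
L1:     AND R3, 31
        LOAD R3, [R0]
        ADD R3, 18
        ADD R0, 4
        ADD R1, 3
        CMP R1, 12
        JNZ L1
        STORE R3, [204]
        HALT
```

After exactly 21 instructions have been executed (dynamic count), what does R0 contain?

MOV R3, 2 → R3=2
MOV R1, 0 → R1=0
MOV R0, 200 → R0=200
AND R3, 31 → R3=2&31=2
LOAD R3, [R0] → R3=M[200]=7
ADD R3, 18 → R3=7+18=25
ADD R0, 4 → R0=200+4=204
ADD R1, 3 → R1=0+3=3
CMP R1, 12  (cmp 3,12)
JNZ L1: taken
AND R3, 31 → R3=25&31=25
LOAD R3, [R0] → R3=M[204]=21
ADD R3, 18 → R3=21+18=39
ADD R0, 4 → R0=204+4=208
ADD R1, 3 → R1=3+3=6
CMP R1, 12  (cmp 6,12)
JNZ L1: taken
AND R3, 31 → R3=39&31=7
LOAD R3, [R0] → R3=M[208]=9
ADD R3, 18 → R3=9+18=27
ADD R0, 4 → R0=208+4=212
After step 21: R0 = 212.

212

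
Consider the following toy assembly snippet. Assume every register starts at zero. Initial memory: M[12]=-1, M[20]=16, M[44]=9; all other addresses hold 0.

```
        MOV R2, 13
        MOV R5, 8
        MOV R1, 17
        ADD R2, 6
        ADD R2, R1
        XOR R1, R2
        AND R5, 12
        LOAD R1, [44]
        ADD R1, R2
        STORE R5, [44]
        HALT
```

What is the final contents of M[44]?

after MOV R2, 13: R2=13
after MOV R5, 8: R5=8
after MOV R1, 17: R1=17
after ADD R2, 6: R2=13+6=19
after ADD R2, R1: R2=19+17=36
after XOR R1, R2: R1=17^36=53
after AND R5, 12: R5=8&12=8
after LOAD R1, [44]: R1=M[44]=9
after ADD R1, R2: R1=9+36=45
STORE R5, [44] → M[44]=8
halt.

8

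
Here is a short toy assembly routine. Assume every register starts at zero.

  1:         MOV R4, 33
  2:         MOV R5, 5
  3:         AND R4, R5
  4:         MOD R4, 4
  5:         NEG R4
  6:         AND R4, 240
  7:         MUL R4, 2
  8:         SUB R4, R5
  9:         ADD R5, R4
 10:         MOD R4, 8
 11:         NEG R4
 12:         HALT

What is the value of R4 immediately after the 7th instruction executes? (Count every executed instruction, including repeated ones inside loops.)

after MOV R4, 33: R4=33
after MOV R5, 5: R5=5
after AND R4, R5: R4=33&5=1
after MOD R4, 4: R4=1%4=1
after NEG R4: R4=-(1)=-1
after AND R4, 240: R4=(-1)&240=240
after MUL R4, 2: R4=240*2=480
After step 7: R4 = 480.

480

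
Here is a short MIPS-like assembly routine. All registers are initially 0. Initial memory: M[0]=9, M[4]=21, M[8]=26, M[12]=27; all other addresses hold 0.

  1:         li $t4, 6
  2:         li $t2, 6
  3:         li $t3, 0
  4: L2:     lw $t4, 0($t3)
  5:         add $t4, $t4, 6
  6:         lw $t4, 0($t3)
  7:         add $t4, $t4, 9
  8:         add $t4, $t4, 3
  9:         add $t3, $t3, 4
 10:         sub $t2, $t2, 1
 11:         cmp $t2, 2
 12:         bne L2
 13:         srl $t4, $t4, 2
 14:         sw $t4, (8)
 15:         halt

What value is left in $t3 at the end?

16

after li $t4, 6: $t4=6
after li $t2, 6: $t2=6
after li $t3, 0: $t3=0
after lw $t4, 0($t3): $t4=M[0]=9
after add $t4, $t4, 6: $t4=9+6=15
after lw $t4, 0($t3): $t4=M[0]=9
after add $t4, $t4, 9: $t4=9+9=18
after add $t4, $t4, 3: $t4=18+3=21
after add $t3, $t3, 4: $t3=0+4=4
after sub $t2, $t2, 1: $t2=6-1=5
cmp $t2, 2  (cmp 5,2)
bne L2: taken
after lw $t4, 0($t3): $t4=M[4]=21
after add $t4, $t4, 6: $t4=21+6=27
after lw $t4, 0($t3): $t4=M[4]=21
after add $t4, $t4, 9: $t4=21+9=30
after add $t4, $t4, 3: $t4=30+3=33
after add $t3, $t3, 4: $t3=4+4=8
after sub $t2, $t2, 1: $t2=5-1=4
cmp $t2, 2  (cmp 4,2)
bne L2: taken
after lw $t4, 0($t3): $t4=M[8]=26
after add $t4, $t4, 6: $t4=26+6=32
after lw $t4, 0($t3): $t4=M[8]=26
after add $t4, $t4, 9: $t4=26+9=35
after add $t4, $t4, 3: $t4=35+3=38
after add $t3, $t3, 4: $t3=8+4=12
after sub $t2, $t2, 1: $t2=4-1=3
cmp $t2, 2  (cmp 3,2)
bne L2: taken
after lw $t4, 0($t3): $t4=M[12]=27
after add $t4, $t4, 6: $t4=27+6=33
after lw $t4, 0($t3): $t4=M[12]=27
after add $t4, $t4, 9: $t4=27+9=36
after add $t4, $t4, 3: $t4=36+3=39
after add $t3, $t3, 4: $t3=12+4=16
after sub $t2, $t2, 1: $t2=3-1=2
cmp $t2, 2  (cmp 2,2)
bne L2: not taken
after srl $t4, $t4, 2: $t4=39>>2=9
sw $t4, (8) → M[8]=9
halt.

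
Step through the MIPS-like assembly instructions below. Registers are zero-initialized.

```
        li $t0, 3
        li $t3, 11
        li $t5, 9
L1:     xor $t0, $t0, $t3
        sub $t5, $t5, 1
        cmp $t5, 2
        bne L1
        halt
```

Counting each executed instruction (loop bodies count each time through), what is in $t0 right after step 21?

li $t0, 3 → $t0=3
li $t3, 11 → $t3=11
li $t5, 9 → $t5=9
xor $t0, $t0, $t3 → $t0=3^11=8
sub $t5, $t5, 1 → $t5=9-1=8
cmp $t5, 2  (cmp 8,2)
bne L1: taken
xor $t0, $t0, $t3 → $t0=8^11=3
sub $t5, $t5, 1 → $t5=8-1=7
cmp $t5, 2  (cmp 7,2)
bne L1: taken
xor $t0, $t0, $t3 → $t0=3^11=8
sub $t5, $t5, 1 → $t5=7-1=6
cmp $t5, 2  (cmp 6,2)
bne L1: taken
xor $t0, $t0, $t3 → $t0=8^11=3
sub $t5, $t5, 1 → $t5=6-1=5
cmp $t5, 2  (cmp 5,2)
bne L1: taken
xor $t0, $t0, $t3 → $t0=3^11=8
sub $t5, $t5, 1 → $t5=5-1=4
After step 21: $t0 = 8.

8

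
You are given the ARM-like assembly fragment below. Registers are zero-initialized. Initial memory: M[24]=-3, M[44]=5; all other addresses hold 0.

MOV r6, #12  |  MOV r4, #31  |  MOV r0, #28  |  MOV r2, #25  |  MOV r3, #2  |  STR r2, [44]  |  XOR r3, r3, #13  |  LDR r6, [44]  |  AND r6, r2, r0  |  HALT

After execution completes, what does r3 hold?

15

after MOV r6, #12: r6=12
after MOV r4, #31: r4=31
after MOV r0, #28: r0=28
after MOV r2, #25: r2=25
after MOV r3, #2: r3=2
STR r2, [44] → M[44]=25
after XOR r3, r3, #13: r3=2^13=15
after LDR r6, [44]: r6=M[44]=25
after AND r6, r2, r0: r6=25&28=24
halt.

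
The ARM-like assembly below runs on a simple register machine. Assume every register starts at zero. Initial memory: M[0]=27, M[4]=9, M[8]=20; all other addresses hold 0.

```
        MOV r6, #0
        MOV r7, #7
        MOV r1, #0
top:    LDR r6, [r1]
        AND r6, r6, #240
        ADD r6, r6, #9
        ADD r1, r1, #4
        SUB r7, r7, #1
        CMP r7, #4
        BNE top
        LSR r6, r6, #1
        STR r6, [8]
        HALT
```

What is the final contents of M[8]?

r6=0
r7=7
r1=0
r6=M[0]=27
r6=27&240=16
r6=16+9=25
r1=0+4=4
r7=7-1=6
CMP r7, #4  (cmp 6,4)
BNE top: taken
r6=M[4]=9
r6=9&240=0
r6=0+9=9
r1=4+4=8
r7=6-1=5
CMP r7, #4  (cmp 5,4)
BNE top: taken
r6=M[8]=20
r6=20&240=16
r6=16+9=25
r1=8+4=12
r7=5-1=4
CMP r7, #4  (cmp 4,4)
BNE top: not taken
r6=25>>1=12
STR r6, [8] → M[8]=12
halt.

12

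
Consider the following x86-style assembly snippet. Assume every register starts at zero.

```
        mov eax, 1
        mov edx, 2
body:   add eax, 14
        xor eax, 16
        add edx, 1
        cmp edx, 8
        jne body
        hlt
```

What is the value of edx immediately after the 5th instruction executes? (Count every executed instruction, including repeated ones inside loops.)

3

mov eax, 1 → eax=1
mov edx, 2 → edx=2
add eax, 14 → eax=1+14=15
xor eax, 16 → eax=15^16=31
add edx, 1 → edx=2+1=3
After step 5: edx = 3.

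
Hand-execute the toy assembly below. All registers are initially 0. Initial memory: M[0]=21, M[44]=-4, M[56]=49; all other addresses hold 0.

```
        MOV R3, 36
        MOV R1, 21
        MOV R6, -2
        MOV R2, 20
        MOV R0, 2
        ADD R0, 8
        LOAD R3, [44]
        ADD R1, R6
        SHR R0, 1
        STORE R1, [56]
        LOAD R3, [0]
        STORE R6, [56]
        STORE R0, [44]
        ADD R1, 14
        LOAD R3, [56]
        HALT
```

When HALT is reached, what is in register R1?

33

after MOV R3, 36: R3=36
after MOV R1, 21: R1=21
after MOV R6, -2: R6=-2
after MOV R2, 20: R2=20
after MOV R0, 2: R0=2
after ADD R0, 8: R0=2+8=10
after LOAD R3, [44]: R3=M[44]=-4
after ADD R1, R6: R1=21+(-2)=19
after SHR R0, 1: R0=10>>1=5
STORE R1, [56] → M[56]=19
after LOAD R3, [0]: R3=M[0]=21
STORE R6, [56] → M[56]=-2
STORE R0, [44] → M[44]=5
after ADD R1, 14: R1=19+14=33
after LOAD R3, [56]: R3=M[56]=-2
halt.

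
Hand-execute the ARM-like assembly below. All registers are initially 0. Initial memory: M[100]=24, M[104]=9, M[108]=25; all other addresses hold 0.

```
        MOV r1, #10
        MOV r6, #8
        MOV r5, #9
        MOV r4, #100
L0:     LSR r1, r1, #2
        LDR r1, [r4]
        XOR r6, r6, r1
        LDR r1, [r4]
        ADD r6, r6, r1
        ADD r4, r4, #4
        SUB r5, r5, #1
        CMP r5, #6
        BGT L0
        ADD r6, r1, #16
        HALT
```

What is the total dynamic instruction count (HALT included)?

MOV r1, #10 → r1=10
MOV r6, #8 → r6=8
MOV r5, #9 → r5=9
MOV r4, #100 → r4=100
LSR r1, r1, #2 → r1=10>>2=2
LDR r1, [r4] → r1=M[100]=24
XOR r6, r6, r1 → r6=8^24=16
LDR r1, [r4] → r1=M[100]=24
ADD r6, r6, r1 → r6=16+24=40
ADD r4, r4, #4 → r4=100+4=104
SUB r5, r5, #1 → r5=9-1=8
CMP r5, #6  (cmp 8,6)
BGT L0: taken
LSR r1, r1, #2 → r1=24>>2=6
LDR r1, [r4] → r1=M[104]=9
XOR r6, r6, r1 → r6=40^9=33
LDR r1, [r4] → r1=M[104]=9
ADD r6, r6, r1 → r6=33+9=42
ADD r4, r4, #4 → r4=104+4=108
SUB r5, r5, #1 → r5=8-1=7
CMP r5, #6  (cmp 7,6)
BGT L0: taken
LSR r1, r1, #2 → r1=9>>2=2
LDR r1, [r4] → r1=M[108]=25
XOR r6, r6, r1 → r6=42^25=51
LDR r1, [r4] → r1=M[108]=25
ADD r6, r6, r1 → r6=51+25=76
ADD r4, r4, #4 → r4=108+4=112
SUB r5, r5, #1 → r5=7-1=6
CMP r5, #6  (cmp 6,6)
BGT L0: not taken
ADD r6, r1, #16 → r6=25+16=41
halt.
Total executed instructions: 33.

33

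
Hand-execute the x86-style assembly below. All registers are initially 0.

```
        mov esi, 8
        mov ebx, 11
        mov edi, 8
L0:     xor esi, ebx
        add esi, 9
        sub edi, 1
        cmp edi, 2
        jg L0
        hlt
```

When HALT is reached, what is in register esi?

64

after mov esi, 8: esi=8
after mov ebx, 11: ebx=11
after mov edi, 8: edi=8
after xor esi, ebx: esi=8^11=3
after add esi, 9: esi=3+9=12
after sub edi, 1: edi=8-1=7
cmp edi, 2  (cmp 7,2)
jg L0: taken
after xor esi, ebx: esi=12^11=7
after add esi, 9: esi=7+9=16
after sub edi, 1: edi=7-1=6
cmp edi, 2  (cmp 6,2)
jg L0: taken
after xor esi, ebx: esi=16^11=27
after add esi, 9: esi=27+9=36
after sub edi, 1: edi=6-1=5
cmp edi, 2  (cmp 5,2)
jg L0: taken
after xor esi, ebx: esi=36^11=47
after add esi, 9: esi=47+9=56
after sub edi, 1: edi=5-1=4
cmp edi, 2  (cmp 4,2)
jg L0: taken
after xor esi, ebx: esi=56^11=51
after add esi, 9: esi=51+9=60
after sub edi, 1: edi=4-1=3
cmp edi, 2  (cmp 3,2)
jg L0: taken
after xor esi, ebx: esi=60^11=55
after add esi, 9: esi=55+9=64
after sub edi, 1: edi=3-1=2
cmp edi, 2  (cmp 2,2)
jg L0: not taken
halt.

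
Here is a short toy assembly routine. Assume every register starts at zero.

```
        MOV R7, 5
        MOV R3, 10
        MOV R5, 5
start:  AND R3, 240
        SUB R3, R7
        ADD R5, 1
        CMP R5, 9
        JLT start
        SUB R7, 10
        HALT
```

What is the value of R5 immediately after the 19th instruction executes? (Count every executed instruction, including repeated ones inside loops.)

R7=5
R3=10
R5=5
R3=10&240=0
R3=0-5=-5
R5=5+1=6
CMP R5, 9  (cmp 6,9)
JLT start: taken
R3=(-5)&240=240
R3=240-5=235
R5=6+1=7
CMP R5, 9  (cmp 7,9)
JLT start: taken
R3=235&240=224
R3=224-5=219
R5=7+1=8
CMP R5, 9  (cmp 8,9)
JLT start: taken
R3=219&240=208
After step 19: R5 = 8.

8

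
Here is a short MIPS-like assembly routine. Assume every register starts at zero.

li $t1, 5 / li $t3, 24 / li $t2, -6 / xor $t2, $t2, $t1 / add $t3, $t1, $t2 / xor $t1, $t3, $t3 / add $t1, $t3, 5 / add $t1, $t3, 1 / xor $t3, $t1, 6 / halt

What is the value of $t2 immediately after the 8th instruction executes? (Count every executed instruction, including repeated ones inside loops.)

-1

$t1=5
$t3=24
$t2=-6
$t2=(-6)^5=-1
$t3=5+(-1)=4
$t1=4^4=0
$t1=4+5=9
$t1=4+1=5
After step 8: $t2 = -1.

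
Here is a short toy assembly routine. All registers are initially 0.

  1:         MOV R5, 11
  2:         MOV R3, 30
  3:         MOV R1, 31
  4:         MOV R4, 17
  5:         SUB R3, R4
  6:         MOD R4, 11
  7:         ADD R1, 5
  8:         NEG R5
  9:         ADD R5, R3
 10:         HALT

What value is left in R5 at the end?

MOV R5, 11 → R5=11
MOV R3, 30 → R3=30
MOV R1, 31 → R1=31
MOV R4, 17 → R4=17
SUB R3, R4 → R3=30-17=13
MOD R4, 11 → R4=17%11=6
ADD R1, 5 → R1=31+5=36
NEG R5 → R5=-(11)=-11
ADD R5, R3 → R5=(-11)+13=2
halt.

2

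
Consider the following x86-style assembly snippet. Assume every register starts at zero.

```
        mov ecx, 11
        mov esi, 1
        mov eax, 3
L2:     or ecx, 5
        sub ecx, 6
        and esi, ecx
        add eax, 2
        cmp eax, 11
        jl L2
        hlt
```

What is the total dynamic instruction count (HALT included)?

after mov ecx, 11: ecx=11
after mov esi, 1: esi=1
after mov eax, 3: eax=3
after or ecx, 5: ecx=11|5=15
after sub ecx, 6: ecx=15-6=9
after and esi, ecx: esi=1&9=1
after add eax, 2: eax=3+2=5
cmp eax, 11  (cmp 5,11)
jl L2: taken
after or ecx, 5: ecx=9|5=13
after sub ecx, 6: ecx=13-6=7
after and esi, ecx: esi=1&7=1
after add eax, 2: eax=5+2=7
cmp eax, 11  (cmp 7,11)
jl L2: taken
after or ecx, 5: ecx=7|5=7
after sub ecx, 6: ecx=7-6=1
after and esi, ecx: esi=1&1=1
after add eax, 2: eax=7+2=9
cmp eax, 11  (cmp 9,11)
jl L2: taken
after or ecx, 5: ecx=1|5=5
after sub ecx, 6: ecx=5-6=-1
after and esi, ecx: esi=1&(-1)=1
after add eax, 2: eax=9+2=11
cmp eax, 11  (cmp 11,11)
jl L2: not taken
halt.
Total executed instructions: 28.

28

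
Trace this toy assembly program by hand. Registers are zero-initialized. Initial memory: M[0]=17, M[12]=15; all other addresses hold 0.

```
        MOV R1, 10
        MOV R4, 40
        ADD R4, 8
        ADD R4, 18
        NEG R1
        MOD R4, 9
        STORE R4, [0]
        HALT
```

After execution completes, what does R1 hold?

after MOV R1, 10: R1=10
after MOV R4, 40: R4=40
after ADD R4, 8: R4=40+8=48
after ADD R4, 18: R4=48+18=66
after NEG R1: R1=-(10)=-10
after MOD R4, 9: R4=66%9=3
STORE R4, [0] → M[0]=3
halt.

-10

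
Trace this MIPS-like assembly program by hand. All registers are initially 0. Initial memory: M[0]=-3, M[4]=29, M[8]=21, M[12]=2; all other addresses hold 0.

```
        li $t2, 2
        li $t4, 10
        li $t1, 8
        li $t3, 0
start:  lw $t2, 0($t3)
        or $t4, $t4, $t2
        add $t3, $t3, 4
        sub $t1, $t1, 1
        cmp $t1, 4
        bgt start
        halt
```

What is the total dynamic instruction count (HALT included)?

li $t2, 2 → $t2=2
li $t4, 10 → $t4=10
li $t1, 8 → $t1=8
li $t3, 0 → $t3=0
lw $t2, 0($t3) → $t2=M[0]=-3
or $t4, $t4, $t2 → $t4=10|(-3)=-1
add $t3, $t3, 4 → $t3=0+4=4
sub $t1, $t1, 1 → $t1=8-1=7
cmp $t1, 4  (cmp 7,4)
bgt start: taken
lw $t2, 0($t3) → $t2=M[4]=29
or $t4, $t4, $t2 → $t4=(-1)|29=-1
add $t3, $t3, 4 → $t3=4+4=8
sub $t1, $t1, 1 → $t1=7-1=6
cmp $t1, 4  (cmp 6,4)
bgt start: taken
lw $t2, 0($t3) → $t2=M[8]=21
or $t4, $t4, $t2 → $t4=(-1)|21=-1
add $t3, $t3, 4 → $t3=8+4=12
sub $t1, $t1, 1 → $t1=6-1=5
cmp $t1, 4  (cmp 5,4)
bgt start: taken
lw $t2, 0($t3) → $t2=M[12]=2
or $t4, $t4, $t2 → $t4=(-1)|2=-1
add $t3, $t3, 4 → $t3=12+4=16
sub $t1, $t1, 1 → $t1=5-1=4
cmp $t1, 4  (cmp 4,4)
bgt start: not taken
halt.
Total executed instructions: 29.

29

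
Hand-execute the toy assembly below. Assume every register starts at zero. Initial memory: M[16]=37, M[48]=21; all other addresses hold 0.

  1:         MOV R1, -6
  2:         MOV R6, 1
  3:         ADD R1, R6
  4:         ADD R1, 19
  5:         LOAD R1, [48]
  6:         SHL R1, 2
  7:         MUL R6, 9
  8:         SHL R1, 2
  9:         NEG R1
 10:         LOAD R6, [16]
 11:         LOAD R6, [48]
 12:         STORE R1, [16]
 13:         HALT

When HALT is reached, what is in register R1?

R1=-6
R6=1
R1=(-6)+1=-5
R1=(-5)+19=14
R1=M[48]=21
R1=21<<2=84
R6=1*9=9
R1=84<<2=336
R1=-(336)=-336
R6=M[16]=37
R6=M[48]=21
STORE R1, [16] → M[16]=-336
halt.

-336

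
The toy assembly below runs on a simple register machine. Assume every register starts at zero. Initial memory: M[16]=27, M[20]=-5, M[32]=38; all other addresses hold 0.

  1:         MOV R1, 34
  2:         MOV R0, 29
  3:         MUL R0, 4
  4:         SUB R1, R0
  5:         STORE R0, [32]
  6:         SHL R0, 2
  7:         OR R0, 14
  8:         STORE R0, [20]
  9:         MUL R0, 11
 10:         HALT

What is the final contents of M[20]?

478

after MOV R1, 34: R1=34
after MOV R0, 29: R0=29
after MUL R0, 4: R0=29*4=116
after SUB R1, R0: R1=34-116=-82
STORE R0, [32] → M[32]=116
after SHL R0, 2: R0=116<<2=464
after OR R0, 14: R0=464|14=478
STORE R0, [20] → M[20]=478
after MUL R0, 11: R0=478*11=5258
halt.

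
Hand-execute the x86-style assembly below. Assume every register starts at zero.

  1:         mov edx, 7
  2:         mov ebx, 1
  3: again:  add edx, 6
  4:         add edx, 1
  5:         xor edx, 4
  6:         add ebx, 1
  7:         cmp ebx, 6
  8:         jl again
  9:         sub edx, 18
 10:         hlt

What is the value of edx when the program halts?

mov edx, 7 → edx=7
mov ebx, 1 → ebx=1
add edx, 6 → edx=7+6=13
add edx, 1 → edx=13+1=14
xor edx, 4 → edx=14^4=10
add ebx, 1 → ebx=1+1=2
cmp ebx, 6  (cmp 2,6)
jl again: taken
add edx, 6 → edx=10+6=16
add edx, 1 → edx=16+1=17
xor edx, 4 → edx=17^4=21
add ebx, 1 → ebx=2+1=3
cmp ebx, 6  (cmp 3,6)
jl again: taken
add edx, 6 → edx=21+6=27
add edx, 1 → edx=27+1=28
xor edx, 4 → edx=28^4=24
add ebx, 1 → ebx=3+1=4
cmp ebx, 6  (cmp 4,6)
jl again: taken
add edx, 6 → edx=24+6=30
add edx, 1 → edx=30+1=31
xor edx, 4 → edx=31^4=27
add ebx, 1 → ebx=4+1=5
cmp ebx, 6  (cmp 5,6)
jl again: taken
add edx, 6 → edx=27+6=33
add edx, 1 → edx=33+1=34
xor edx, 4 → edx=34^4=38
add ebx, 1 → ebx=5+1=6
cmp ebx, 6  (cmp 6,6)
jl again: not taken
sub edx, 18 → edx=38-18=20
halt.

20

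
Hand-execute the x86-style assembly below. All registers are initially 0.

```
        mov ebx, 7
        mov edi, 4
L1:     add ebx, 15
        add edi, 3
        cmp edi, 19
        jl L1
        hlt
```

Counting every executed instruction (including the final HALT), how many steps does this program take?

23

ebx=7
edi=4
ebx=7+15=22
edi=4+3=7
cmp edi, 19  (cmp 7,19)
jl L1: taken
ebx=22+15=37
edi=7+3=10
cmp edi, 19  (cmp 10,19)
jl L1: taken
ebx=37+15=52
edi=10+3=13
cmp edi, 19  (cmp 13,19)
jl L1: taken
ebx=52+15=67
edi=13+3=16
cmp edi, 19  (cmp 16,19)
jl L1: taken
ebx=67+15=82
edi=16+3=19
cmp edi, 19  (cmp 19,19)
jl L1: not taken
halt.
Total executed instructions: 23.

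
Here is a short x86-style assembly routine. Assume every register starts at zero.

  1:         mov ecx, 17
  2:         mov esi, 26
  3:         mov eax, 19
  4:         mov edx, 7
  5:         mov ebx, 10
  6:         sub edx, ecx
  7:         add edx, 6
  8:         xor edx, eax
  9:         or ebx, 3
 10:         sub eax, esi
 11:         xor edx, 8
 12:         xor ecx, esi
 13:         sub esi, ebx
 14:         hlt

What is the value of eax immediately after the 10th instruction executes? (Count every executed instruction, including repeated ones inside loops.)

after mov ecx, 17: ecx=17
after mov esi, 26: esi=26
after mov eax, 19: eax=19
after mov edx, 7: edx=7
after mov ebx, 10: ebx=10
after sub edx, ecx: edx=7-17=-10
after add edx, 6: edx=(-10)+6=-4
after xor edx, eax: edx=(-4)^19=-17
after or ebx, 3: ebx=10|3=11
after sub eax, esi: eax=19-26=-7
After step 10: eax = -7.

-7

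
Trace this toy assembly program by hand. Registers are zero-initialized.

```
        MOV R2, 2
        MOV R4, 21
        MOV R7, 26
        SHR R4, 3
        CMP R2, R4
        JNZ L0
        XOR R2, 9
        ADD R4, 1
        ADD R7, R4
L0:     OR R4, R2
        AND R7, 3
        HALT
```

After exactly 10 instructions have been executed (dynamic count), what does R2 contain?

11

MOV R2, 2 → R2=2
MOV R4, 21 → R4=21
MOV R7, 26 → R7=26
SHR R4, 3 → R4=21>>3=2
CMP R2, R4  (cmp 2,2)
JNZ L0: not taken
XOR R2, 9 → R2=2^9=11
ADD R4, 1 → R4=2+1=3
ADD R7, R4 → R7=26+3=29
OR R4, R2 → R4=3|11=11
After step 10: R2 = 11.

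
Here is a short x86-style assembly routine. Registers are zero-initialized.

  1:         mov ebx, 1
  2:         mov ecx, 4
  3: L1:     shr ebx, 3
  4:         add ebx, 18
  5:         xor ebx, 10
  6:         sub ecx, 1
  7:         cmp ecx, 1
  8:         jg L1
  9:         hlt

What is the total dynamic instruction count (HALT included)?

21

ebx=1
ecx=4
ebx=1>>3=0
ebx=0+18=18
ebx=18^10=24
ecx=4-1=3
cmp ecx, 1  (cmp 3,1)
jg L1: taken
ebx=24>>3=3
ebx=3+18=21
ebx=21^10=31
ecx=3-1=2
cmp ecx, 1  (cmp 2,1)
jg L1: taken
ebx=31>>3=3
ebx=3+18=21
ebx=21^10=31
ecx=2-1=1
cmp ecx, 1  (cmp 1,1)
jg L1: not taken
halt.
Total executed instructions: 21.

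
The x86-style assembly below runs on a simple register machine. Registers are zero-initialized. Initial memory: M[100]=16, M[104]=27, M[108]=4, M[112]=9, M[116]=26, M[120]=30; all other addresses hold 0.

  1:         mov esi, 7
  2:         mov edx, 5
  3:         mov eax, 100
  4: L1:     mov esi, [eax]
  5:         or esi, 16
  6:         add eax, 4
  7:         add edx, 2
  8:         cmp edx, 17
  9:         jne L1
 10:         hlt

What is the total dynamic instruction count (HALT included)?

mov esi, 7 → esi=7
mov edx, 5 → edx=5
mov eax, 100 → eax=100
mov esi, [eax] → esi=M[100]=16
or esi, 16 → esi=16|16=16
add eax, 4 → eax=100+4=104
add edx, 2 → edx=5+2=7
cmp edx, 17  (cmp 7,17)
jne L1: taken
mov esi, [eax] → esi=M[104]=27
or esi, 16 → esi=27|16=27
add eax, 4 → eax=104+4=108
add edx, 2 → edx=7+2=9
cmp edx, 17  (cmp 9,17)
jne L1: taken
mov esi, [eax] → esi=M[108]=4
or esi, 16 → esi=4|16=20
add eax, 4 → eax=108+4=112
add edx, 2 → edx=9+2=11
cmp edx, 17  (cmp 11,17)
jne L1: taken
mov esi, [eax] → esi=M[112]=9
or esi, 16 → esi=9|16=25
add eax, 4 → eax=112+4=116
add edx, 2 → edx=11+2=13
cmp edx, 17  (cmp 13,17)
jne L1: taken
mov esi, [eax] → esi=M[116]=26
or esi, 16 → esi=26|16=26
add eax, 4 → eax=116+4=120
add edx, 2 → edx=13+2=15
cmp edx, 17  (cmp 15,17)
jne L1: taken
mov esi, [eax] → esi=M[120]=30
or esi, 16 → esi=30|16=30
add eax, 4 → eax=120+4=124
add edx, 2 → edx=15+2=17
cmp edx, 17  (cmp 17,17)
jne L1: not taken
halt.
Total executed instructions: 40.

40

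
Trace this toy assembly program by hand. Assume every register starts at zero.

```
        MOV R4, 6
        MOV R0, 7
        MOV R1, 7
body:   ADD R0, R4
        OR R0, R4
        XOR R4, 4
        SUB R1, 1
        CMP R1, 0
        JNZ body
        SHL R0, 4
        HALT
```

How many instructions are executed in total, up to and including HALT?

MOV R4, 6 → R4=6
MOV R0, 7 → R0=7
MOV R1, 7 → R1=7
ADD R0, R4 → R0=7+6=13
OR R0, R4 → R0=13|6=15
XOR R4, 4 → R4=6^4=2
SUB R1, 1 → R1=7-1=6
CMP R1, 0  (cmp 6,0)
JNZ body: taken
ADD R0, R4 → R0=15+2=17
OR R0, R4 → R0=17|2=19
XOR R4, 4 → R4=2^4=6
SUB R1, 1 → R1=6-1=5
CMP R1, 0  (cmp 5,0)
JNZ body: taken
ADD R0, R4 → R0=19+6=25
OR R0, R4 → R0=25|6=31
XOR R4, 4 → R4=6^4=2
SUB R1, 1 → R1=5-1=4
CMP R1, 0  (cmp 4,0)
JNZ body: taken
ADD R0, R4 → R0=31+2=33
OR R0, R4 → R0=33|2=35
XOR R4, 4 → R4=2^4=6
SUB R1, 1 → R1=4-1=3
CMP R1, 0  (cmp 3,0)
JNZ body: taken
ADD R0, R4 → R0=35+6=41
OR R0, R4 → R0=41|6=47
XOR R4, 4 → R4=6^4=2
SUB R1, 1 → R1=3-1=2
CMP R1, 0  (cmp 2,0)
JNZ body: taken
ADD R0, R4 → R0=47+2=49
OR R0, R4 → R0=49|2=51
XOR R4, 4 → R4=2^4=6
SUB R1, 1 → R1=2-1=1
CMP R1, 0  (cmp 1,0)
JNZ body: taken
ADD R0, R4 → R0=51+6=57
OR R0, R4 → R0=57|6=63
XOR R4, 4 → R4=6^4=2
SUB R1, 1 → R1=1-1=0
CMP R1, 0  (cmp 0,0)
JNZ body: not taken
SHL R0, 4 → R0=63<<4=1008
halt.
Total executed instructions: 47.

47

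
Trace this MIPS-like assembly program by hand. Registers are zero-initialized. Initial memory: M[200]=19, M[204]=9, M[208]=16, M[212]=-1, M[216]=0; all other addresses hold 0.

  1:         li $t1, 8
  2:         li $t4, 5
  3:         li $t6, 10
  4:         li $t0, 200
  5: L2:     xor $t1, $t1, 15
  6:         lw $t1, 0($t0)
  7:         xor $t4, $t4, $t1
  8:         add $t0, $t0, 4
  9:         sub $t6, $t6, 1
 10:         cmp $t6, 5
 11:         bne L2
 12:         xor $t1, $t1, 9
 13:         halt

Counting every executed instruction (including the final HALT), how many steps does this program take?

li $t1, 8 → $t1=8
li $t4, 5 → $t4=5
li $t6, 10 → $t6=10
li $t0, 200 → $t0=200
xor $t1, $t1, 15 → $t1=8^15=7
lw $t1, 0($t0) → $t1=M[200]=19
xor $t4, $t4, $t1 → $t4=5^19=22
add $t0, $t0, 4 → $t0=200+4=204
sub $t6, $t6, 1 → $t6=10-1=9
cmp $t6, 5  (cmp 9,5)
bne L2: taken
xor $t1, $t1, 15 → $t1=19^15=28
lw $t1, 0($t0) → $t1=M[204]=9
xor $t4, $t4, $t1 → $t4=22^9=31
add $t0, $t0, 4 → $t0=204+4=208
sub $t6, $t6, 1 → $t6=9-1=8
cmp $t6, 5  (cmp 8,5)
bne L2: taken
xor $t1, $t1, 15 → $t1=9^15=6
lw $t1, 0($t0) → $t1=M[208]=16
xor $t4, $t4, $t1 → $t4=31^16=15
add $t0, $t0, 4 → $t0=208+4=212
sub $t6, $t6, 1 → $t6=8-1=7
cmp $t6, 5  (cmp 7,5)
bne L2: taken
xor $t1, $t1, 15 → $t1=16^15=31
lw $t1, 0($t0) → $t1=M[212]=-1
xor $t4, $t4, $t1 → $t4=15^(-1)=-16
add $t0, $t0, 4 → $t0=212+4=216
sub $t6, $t6, 1 → $t6=7-1=6
cmp $t6, 5  (cmp 6,5)
bne L2: taken
xor $t1, $t1, 15 → $t1=(-1)^15=-16
lw $t1, 0($t0) → $t1=M[216]=0
xor $t4, $t4, $t1 → $t4=(-16)^0=-16
add $t0, $t0, 4 → $t0=216+4=220
sub $t6, $t6, 1 → $t6=6-1=5
cmp $t6, 5  (cmp 5,5)
bne L2: not taken
xor $t1, $t1, 9 → $t1=0^9=9
halt.
Total executed instructions: 41.

41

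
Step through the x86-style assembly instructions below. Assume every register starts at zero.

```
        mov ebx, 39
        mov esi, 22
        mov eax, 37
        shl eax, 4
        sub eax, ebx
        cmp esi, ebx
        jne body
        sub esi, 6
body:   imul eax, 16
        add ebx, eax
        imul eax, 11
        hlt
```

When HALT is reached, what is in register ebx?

8887

mov ebx, 39 → ebx=39
mov esi, 22 → esi=22
mov eax, 37 → eax=37
shl eax, 4 → eax=37<<4=592
sub eax, ebx → eax=592-39=553
cmp esi, ebx  (cmp 22,39)
jne body: taken
imul eax, 16 → eax=553*16=8848
add ebx, eax → ebx=39+8848=8887
imul eax, 11 → eax=8848*11=97328
halt.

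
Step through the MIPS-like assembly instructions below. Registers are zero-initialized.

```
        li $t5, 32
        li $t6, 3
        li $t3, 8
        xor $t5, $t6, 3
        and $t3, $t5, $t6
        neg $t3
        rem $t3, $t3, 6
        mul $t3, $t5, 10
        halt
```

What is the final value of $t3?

0

li $t5, 32 → $t5=32
li $t6, 3 → $t6=3
li $t3, 8 → $t3=8
xor $t5, $t6, 3 → $t5=3^3=0
and $t3, $t5, $t6 → $t3=0&3=0
neg $t3 → $t3=-(0)=0
rem $t3, $t3, 6 → $t3=0%6=0
mul $t3, $t5, 10 → $t3=0*10=0
halt.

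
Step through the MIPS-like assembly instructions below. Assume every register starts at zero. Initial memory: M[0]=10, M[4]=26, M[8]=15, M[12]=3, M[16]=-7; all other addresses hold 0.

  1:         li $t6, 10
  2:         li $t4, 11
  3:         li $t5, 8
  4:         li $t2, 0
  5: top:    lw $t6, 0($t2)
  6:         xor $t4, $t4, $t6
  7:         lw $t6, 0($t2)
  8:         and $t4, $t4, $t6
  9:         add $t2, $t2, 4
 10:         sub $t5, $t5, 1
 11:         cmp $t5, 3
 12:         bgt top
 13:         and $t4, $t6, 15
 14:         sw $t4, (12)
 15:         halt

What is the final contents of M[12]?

after li $t6, 10: $t6=10
after li $t4, 11: $t4=11
after li $t5, 8: $t5=8
after li $t2, 0: $t2=0
after lw $t6, 0($t2): $t6=M[0]=10
after xor $t4, $t4, $t6: $t4=11^10=1
after lw $t6, 0($t2): $t6=M[0]=10
after and $t4, $t4, $t6: $t4=1&10=0
after add $t2, $t2, 4: $t2=0+4=4
after sub $t5, $t5, 1: $t5=8-1=7
cmp $t5, 3  (cmp 7,3)
bgt top: taken
after lw $t6, 0($t2): $t6=M[4]=26
after xor $t4, $t4, $t6: $t4=0^26=26
after lw $t6, 0($t2): $t6=M[4]=26
after and $t4, $t4, $t6: $t4=26&26=26
after add $t2, $t2, 4: $t2=4+4=8
after sub $t5, $t5, 1: $t5=7-1=6
cmp $t5, 3  (cmp 6,3)
bgt top: taken
after lw $t6, 0($t2): $t6=M[8]=15
after xor $t4, $t4, $t6: $t4=26^15=21
after lw $t6, 0($t2): $t6=M[8]=15
after and $t4, $t4, $t6: $t4=21&15=5
after add $t2, $t2, 4: $t2=8+4=12
after sub $t5, $t5, 1: $t5=6-1=5
cmp $t5, 3  (cmp 5,3)
bgt top: taken
after lw $t6, 0($t2): $t6=M[12]=3
after xor $t4, $t4, $t6: $t4=5^3=6
after lw $t6, 0($t2): $t6=M[12]=3
after and $t4, $t4, $t6: $t4=6&3=2
after add $t2, $t2, 4: $t2=12+4=16
after sub $t5, $t5, 1: $t5=5-1=4
cmp $t5, 3  (cmp 4,3)
bgt top: taken
after lw $t6, 0($t2): $t6=M[16]=-7
after xor $t4, $t4, $t6: $t4=2^(-7)=-5
after lw $t6, 0($t2): $t6=M[16]=-7
after and $t4, $t4, $t6: $t4=(-5)&(-7)=-7
after add $t2, $t2, 4: $t2=16+4=20
after sub $t5, $t5, 1: $t5=4-1=3
cmp $t5, 3  (cmp 3,3)
bgt top: not taken
after and $t4, $t6, 15: $t4=(-7)&15=9
sw $t4, (12) → M[12]=9
halt.

9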